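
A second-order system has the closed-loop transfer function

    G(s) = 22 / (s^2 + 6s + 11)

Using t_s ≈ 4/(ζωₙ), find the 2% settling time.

Comparing s^2 + 6s + 11 to s^2 + 2ζωₙs + ωₙ²: ωₙ = √11 ≈ 3.317 rad/s and ζ = 6/(2·√11) ≈ 0.9045.
ζωₙ = 6/2 = 3, so t_s ≈ 4/(ζωₙ) = 4/3 ≈ 1.333 s.

t_s ≈ 1.333 s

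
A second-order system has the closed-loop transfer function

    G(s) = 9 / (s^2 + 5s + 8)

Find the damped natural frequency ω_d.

ω_d ≈ 1.323 rad/s

Comparing s^2 + 5s + 8 to s^2 + 2ζωₙs + ωₙ²: ωₙ = √8 ≈ 2.828 rad/s and ζ = 5/(2·√8) ≈ 0.8839.
ζωₙ = 5/2 = 2.5, so ω_d = ωₙ√(1−ζ²) = √(ωₙ² − (ζωₙ)²) = √(8 − 2.5²) = √1.75 ≈ 1.323 rad/s.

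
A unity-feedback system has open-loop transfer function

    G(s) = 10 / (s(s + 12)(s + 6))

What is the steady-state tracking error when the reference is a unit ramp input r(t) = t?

G(s) has one pole at the origin.
This is a Type 1 system. Kv = lim_{s→0} s·G(s) = 10/72 = 5/36.
e_ss = 1/Kv = 1/(5/36) = 36/5 ≈ 7.200.

e_ss = 7.200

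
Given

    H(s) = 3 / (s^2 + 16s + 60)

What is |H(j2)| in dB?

|H(j2)|_dB ≈ -26.6 dB

Substitute s = j2: numerator = 3, denominator = 56 + j32.
|H(j2)| = |3| / |56 + j32| = 3 / 64.498 ≈ 0.04651.
In decibels: 20·log₁₀(0.04651) ≈ -26.6 dB.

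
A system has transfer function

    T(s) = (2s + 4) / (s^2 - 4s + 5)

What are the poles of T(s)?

s = 2 + j, 2 - j

The poles are the roots of the denominator s^2 - 4s + 5 = 0.
Using the quadratic formula: s = (4 ± √(-4))/2 = 2 ± 1j.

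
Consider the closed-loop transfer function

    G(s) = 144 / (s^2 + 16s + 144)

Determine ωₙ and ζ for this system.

Compare the denominator to the standard form s^2 + 2ζωₙs + ωₙ².
ωₙ² = 144, so ωₙ = 12 rad/s.
2ζωₙ = 16, so ζ = 16/(2·12) ≈ 0.6667.
With ζ = 0.6667 the response is underdamped.

ωₙ = 12 rad/s, ζ ≈ 0.6667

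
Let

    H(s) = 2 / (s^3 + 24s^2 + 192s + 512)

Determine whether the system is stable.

The denominator s^3 + 24s^2 + 192s + 512 factors as (s + 8)^3, giving poles at s = -8, -8, -8.
Since all poles lie strictly in the left half-plane, the system is stable.

stable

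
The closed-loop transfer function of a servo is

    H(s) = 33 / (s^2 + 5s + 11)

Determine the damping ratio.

Compare the denominator to the standard form s^2 + 2ζωₙs + ωₙ².
ωₙ² = 11, so ωₙ = √11 ≈ 3.317 rad/s.
2ζωₙ = 5, so ζ = 5/(2·√11) ≈ 0.7538.

ζ ≈ 0.7538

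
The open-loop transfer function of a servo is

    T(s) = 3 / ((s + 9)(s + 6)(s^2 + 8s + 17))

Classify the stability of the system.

stable

The poles can be read from the denominator factors: s = -9, -6, -4 + j, -4 - j.
Since all poles lie strictly in the left half-plane, the system is stable.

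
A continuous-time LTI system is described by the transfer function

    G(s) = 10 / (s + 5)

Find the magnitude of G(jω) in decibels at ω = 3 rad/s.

|G(j3)|_dB ≈ 4.69 dB

Substitute s = j3: numerator = 10, denominator = 5 + j3.
|G(j3)| = |10| / |5 + j3| = 10 / 5.8310 ≈ 1.715.
In decibels: 20·log₁₀(1.715) ≈ 4.69 dB.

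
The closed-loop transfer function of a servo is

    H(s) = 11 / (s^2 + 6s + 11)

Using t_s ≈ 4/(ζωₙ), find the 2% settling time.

t_s ≈ 1.333 s

Comparing s^2 + 6s + 11 to s^2 + 2ζωₙs + ωₙ²: ωₙ = √11 ≈ 3.317 rad/s and ζ = 6/(2·√11) ≈ 0.9045.
ζωₙ = 6/2 = 3, so t_s ≈ 4/(ζωₙ) = 4/3 ≈ 1.333 s.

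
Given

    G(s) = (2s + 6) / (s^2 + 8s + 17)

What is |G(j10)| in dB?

|G(j10)|_dB ≈ -14.8 dB

Substitute s = j10: numerator = 6 + j20, denominator = -83 + j80.
|G(j10)| = |6 + j20| / |-83 + j80| = 20.881 / 115.28 ≈ 0.1811.
In decibels: 20·log₁₀(0.1811) ≈ -14.8 dB.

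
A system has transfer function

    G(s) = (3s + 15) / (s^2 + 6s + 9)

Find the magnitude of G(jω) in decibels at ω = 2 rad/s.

|G(j2)|_dB ≈ 1.89 dB

Substitute s = j2: numerator = 15 + j6, denominator = 5 + j12.
|G(j2)| = |15 + j6| / |5 + j12| = 16.155 / 13 ≈ 1.243.
In decibels: 20·log₁₀(1.243) ≈ 1.89 dB.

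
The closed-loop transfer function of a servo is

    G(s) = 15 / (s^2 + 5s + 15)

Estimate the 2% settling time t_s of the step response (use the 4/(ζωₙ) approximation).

t_s ≈ 1.600 s

Comparing s^2 + 5s + 15 to s^2 + 2ζωₙs + ωₙ²: ωₙ = √15 ≈ 3.873 rad/s and ζ = 5/(2·√15) ≈ 0.6455.
ζωₙ = 5/2 = 2.5, so t_s ≈ 4/(ζωₙ) = 4/2.5 = 1.600 s.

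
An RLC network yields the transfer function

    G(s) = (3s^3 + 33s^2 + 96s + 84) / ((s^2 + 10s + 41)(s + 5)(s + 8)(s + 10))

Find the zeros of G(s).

s = -2, -7, -2

Set the numerator to zero: 3s^3 + 33s^2 + 96s + 84 = 0, i.e. 3·(s^3 + 11s^2 + 32s + 28) = 0.
Factoring: (s + 2)^2(s + 7) = 0.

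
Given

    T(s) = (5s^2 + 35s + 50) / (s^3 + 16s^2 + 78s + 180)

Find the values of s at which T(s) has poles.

s = -3 ± 3j, -10

The poles are the roots of the denominator s^3 + 16s^2 + 78s + 180 = 0.
Trying s = -10: the polynomial evaluates to 0, so (s + 10) is a factor.
Dividing out leaves s^2 + 6s + 18 = 0.
The quadratic formula then gives s = -3 ± 3j.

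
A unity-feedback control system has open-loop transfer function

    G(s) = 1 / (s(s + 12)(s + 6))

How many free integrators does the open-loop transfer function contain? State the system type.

The denominator has 1 factor of s at the origin (free integrator), so this is a Type 1 system.

Type 1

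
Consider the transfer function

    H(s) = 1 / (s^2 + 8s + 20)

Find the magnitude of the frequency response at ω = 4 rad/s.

Substitute s = j4: numerator = 1, denominator = 4 + j32.
|H(j4)| = |1| / |4 + j32| = 1 / 32.249 ≈ 0.03101.

|H(j4)| ≈ 0.03101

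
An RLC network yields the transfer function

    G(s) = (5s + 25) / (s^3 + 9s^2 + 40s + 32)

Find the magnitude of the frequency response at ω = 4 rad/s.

|G(j4)| ≈ 0.2170

Substitute s = j4: numerator = 25 + j20, denominator = -112 + j96.
|G(j4)| = |25 + j20| / |-112 + j96| = 32.016 / 147.51 ≈ 0.2170.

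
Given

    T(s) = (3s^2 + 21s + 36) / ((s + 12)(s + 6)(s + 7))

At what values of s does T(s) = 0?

s = -3, -4

Set the numerator to zero: 3s^2 + 21s + 36 = 0, i.e. 3·(s^2 + 7s + 12) = 0.
Factoring: (s + 3)(s + 4) = 0.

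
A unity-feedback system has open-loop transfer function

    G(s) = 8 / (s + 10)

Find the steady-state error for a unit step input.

G(s) has no poles at the origin.
This is a Type 0 system. Kp = lim_{s→0} G(s) = 8/10 = 4/5.
e_ss = 1/(1 + Kp) = 1/(1 + 4/5) = 5/9 ≈ 0.5556.

e_ss = 0.5556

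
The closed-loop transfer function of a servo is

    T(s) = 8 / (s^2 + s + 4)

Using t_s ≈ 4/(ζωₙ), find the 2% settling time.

t_s ≈ 8 s

Comparing s^2 + s + 4 to s^2 + 2ζωₙs + ωₙ²: ωₙ = 2 rad/s and ζ = 1/(2·2) = 0.25.
ζωₙ = 1/2 = 0.5, so t_s ≈ 4/(ζωₙ) = 4/0.5 = 8 s.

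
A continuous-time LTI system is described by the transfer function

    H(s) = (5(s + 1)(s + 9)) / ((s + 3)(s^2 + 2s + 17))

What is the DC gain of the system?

At s = 0 each factor (s + a) contributes a and each (s^2 + bs + c) contributes c.
H(0) = 5·(1) · (9) / ((3) · (17)) = 45/51 = 15/17.

H(0) = 15/17 ≈ 0.8824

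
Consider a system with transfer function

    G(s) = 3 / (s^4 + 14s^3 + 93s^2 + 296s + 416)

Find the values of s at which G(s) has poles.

The poles are the roots of the denominator s^4 + 14s^3 + 93s^2 + 296s + 416 = 0.
No real roots exist; factor into two real quadratics: (s^2 + 6s + 13)(s^2 + 8s + 32) = 0.
Each quadratic gives a conjugate pair via the quadratic formula.

s = -3 ± 2j, -4 ± 4j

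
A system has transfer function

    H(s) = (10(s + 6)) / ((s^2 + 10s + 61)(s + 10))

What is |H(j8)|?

Substitute s = j8: numerator = 60 + j80, denominator = -670 + j776.
|H(j8)| = |60 + j80| / |-670 + j776| = 100 / 1025.2 ≈ 0.09754.

|H(j8)| ≈ 0.09754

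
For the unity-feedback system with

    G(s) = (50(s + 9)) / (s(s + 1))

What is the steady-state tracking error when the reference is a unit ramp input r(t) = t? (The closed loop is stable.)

e_ss = 0.002222

G(s) has one pole at the origin.
This is a Type 1 system. Kv = lim_{s→0} s·G(s) = 450/1.
e_ss = 1/Kv = 1/(450) = 1/450 ≈ 0.002222.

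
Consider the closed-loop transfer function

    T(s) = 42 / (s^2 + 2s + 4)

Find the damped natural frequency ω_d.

Comparing s^2 + 2s + 4 to s^2 + 2ζωₙs + ωₙ²: ωₙ = 2 rad/s and ζ = 2/(2·2) = 0.5.
ζωₙ = 2/2 = 1, so ω_d = ωₙ√(1−ζ²) = √(ωₙ² − (ζωₙ)²) = √(4 − 1²) = √3 ≈ 1.732 rad/s.

ω_d ≈ 1.732 rad/s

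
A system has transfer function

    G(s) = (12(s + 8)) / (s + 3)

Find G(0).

G(0) = 32

Set s = 0: G(0) = (96) / (3) = 32.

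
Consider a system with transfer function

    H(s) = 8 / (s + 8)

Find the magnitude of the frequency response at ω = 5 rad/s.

Substitute s = j5: numerator = 8, denominator = 8 + j5.
|H(j5)| = |8| / |8 + j5| = 8 / 9.4340 ≈ 0.8480.

|H(j5)| ≈ 0.8480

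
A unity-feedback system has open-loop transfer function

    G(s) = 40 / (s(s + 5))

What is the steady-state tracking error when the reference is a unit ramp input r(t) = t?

e_ss = 0.1250

G(s) has one pole at the origin.
This is a Type 1 system. Kv = lim_{s→0} s·G(s) = 40/5 = 8.
e_ss = 1/Kv = 1/(8) = 1/8 ≈ 0.1250.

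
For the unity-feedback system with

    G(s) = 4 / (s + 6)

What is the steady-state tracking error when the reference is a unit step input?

G(s) has no poles at the origin.
This is a Type 0 system. Kp = lim_{s→0} G(s) = 4/6 = 2/3.
e_ss = 1/(1 + Kp) = 1/(1 + 2/3) = 3/5 ≈ 0.6000.

e_ss = 0.6000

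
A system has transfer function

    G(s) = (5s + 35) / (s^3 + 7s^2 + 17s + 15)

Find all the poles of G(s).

The poles are the roots of the denominator s^3 + 7s^2 + 17s + 15 = 0.
Trying s = -3: the polynomial evaluates to 0, so (s + 3) is a factor.
Dividing out leaves s^2 + 4s + 5 = 0.
The quadratic formula then gives s = -2 ± 1j.

s = -2 + j, -2 - j, -3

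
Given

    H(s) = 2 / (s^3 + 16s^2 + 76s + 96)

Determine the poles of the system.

The poles are the roots of the denominator s^3 + 16s^2 + 76s + 96 = 0.
Trying s = -6: the polynomial evaluates to 0, so (s + 6) is a factor.
Dividing out leaves s^2 + 10s + 16 = 0.
Factoring the quadratic: (s + 8)(s + 2) = 0.

s = -6, -8, -2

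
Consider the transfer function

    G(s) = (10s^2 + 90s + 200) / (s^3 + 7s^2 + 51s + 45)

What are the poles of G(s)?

s = -3 ± 6j, -1

The poles are the roots of the denominator s^3 + 7s^2 + 51s + 45 = 0.
Trying s = -1: the polynomial evaluates to 0, so (s + 1) is a factor.
Dividing out leaves s^2 + 6s + 45 = 0.
The quadratic formula then gives s = -3 ± 6j.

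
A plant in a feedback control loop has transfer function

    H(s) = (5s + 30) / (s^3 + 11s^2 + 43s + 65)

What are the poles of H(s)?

The poles are the roots of the denominator s^3 + 11s^2 + 43s + 65 = 0.
Trying s = -5: the polynomial evaluates to 0, so (s + 5) is a factor.
Dividing out leaves s^2 + 6s + 13 = 0.
The quadratic formula then gives s = -3 ± 2j.

s = -3 + 2j, -3 - 2j, -5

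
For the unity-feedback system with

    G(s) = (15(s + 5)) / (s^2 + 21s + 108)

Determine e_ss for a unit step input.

e_ss = 0.5902

G(s) has no poles at the origin.
This is a Type 0 system. Kp = lim_{s→0} G(s) = 75/108 = 25/36.
e_ss = 1/(1 + Kp) = 1/(1 + 25/36) = 36/61 ≈ 0.5902.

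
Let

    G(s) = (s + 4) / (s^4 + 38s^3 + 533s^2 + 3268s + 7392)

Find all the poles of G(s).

The poles are the roots of the denominator s^4 + 38s^3 + 533s^2 + 3268s + 7392 = 0.
Trying s = -7: the polynomial evaluates to 0, so (s + 7) is a factor.
Dividing out leaves s^3 + 31s^2 + 316s + 1056 = 0.
This factors further as (s + 11)(s + 8)(s + 12) = 0.

s = -7, -11, -8, -12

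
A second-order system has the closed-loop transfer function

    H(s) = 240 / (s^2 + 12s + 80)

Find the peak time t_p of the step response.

t_p ≈ 0.4736 s

Comparing s^2 + 12s + 80 to s^2 + 2ζωₙs + ωₙ²: ωₙ = √80 ≈ 8.944 rad/s and ζ = 12/(2·√80) ≈ 0.6708.
ζωₙ = 12/2 = 6, so ω_d = ωₙ√(1−ζ²) = √(ωₙ² − (ζωₙ)²) = √(80 − 6²) = √44 ≈ 6.633 rad/s.
t_p = π/ω_d = π/6.633 ≈ 0.4736 s.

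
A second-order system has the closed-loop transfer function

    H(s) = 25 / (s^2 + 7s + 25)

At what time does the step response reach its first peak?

Comparing s^2 + 7s + 25 to s^2 + 2ζωₙs + ωₙ²: ωₙ = 5 rad/s and ζ = 7/(2·5) = 0.7.
ζωₙ = 7/2 = 3.5, so ω_d = ωₙ√(1−ζ²) = √(ωₙ² − (ζωₙ)²) = √(25 − 3.5²) = √12.75 ≈ 3.571 rad/s.
t_p = π/ω_d = π/3.571 ≈ 0.8798 s.

t_p ≈ 0.8798 s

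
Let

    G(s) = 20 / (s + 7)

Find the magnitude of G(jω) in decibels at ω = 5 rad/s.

Substitute s = j5: numerator = 20, denominator = 7 + j5.
|G(j5)| = |20| / |7 + j5| = 20 / 8.6023 ≈ 2.325.
In decibels: 20·log₁₀(2.325) ≈ 7.33 dB.

|G(j5)|_dB ≈ 7.33 dB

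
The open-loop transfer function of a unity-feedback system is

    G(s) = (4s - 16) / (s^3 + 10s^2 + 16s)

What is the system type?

Factor s from the denominator: s^3 + 10s^2 + 16s = s·(s^2 + 10s + 16).
There is 1 pole at the origin, so the system is Type 1.

Type 1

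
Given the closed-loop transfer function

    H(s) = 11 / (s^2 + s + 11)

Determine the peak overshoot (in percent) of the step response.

%OS ≈ 61.9%

Comparing s^2 + s + 11 to s^2 + 2ζωₙs + ωₙ²: ωₙ = √11 ≈ 3.317 rad/s and ζ = 1/(2·√11) ≈ 0.1508.
%OS = 100·exp(−πζ/√(1−ζ²)) = 100·exp(−π·0.1508/√(1−0.1508²)) ≈ 61.9%.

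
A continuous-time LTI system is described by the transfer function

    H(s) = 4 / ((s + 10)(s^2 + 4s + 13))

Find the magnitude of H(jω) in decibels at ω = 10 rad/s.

Substitute s = j10: numerator = 4, denominator = -1270 - j470.
|H(j10)| = |4| / |-1270 - j470| = 4 / 1354.2 ≈ 0.002954.
In decibels: 20·log₁₀(0.002954) ≈ -50.6 dB.

|H(j10)|_dB ≈ -50.6 dB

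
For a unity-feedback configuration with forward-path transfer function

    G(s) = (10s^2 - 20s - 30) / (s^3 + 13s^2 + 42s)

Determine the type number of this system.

Factor s from the denominator: s^3 + 13s^2 + 42s = s·(s^2 + 13s + 42).
There is 1 pole at the origin, so the system is Type 1.

Type 1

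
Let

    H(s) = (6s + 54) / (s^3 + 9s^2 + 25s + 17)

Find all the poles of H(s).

The poles are the roots of the denominator s^3 + 9s^2 + 25s + 17 = 0.
Trying s = -1: the polynomial evaluates to 0, so (s + 1) is a factor.
Dividing out leaves s^2 + 8s + 17 = 0.
The quadratic formula then gives s = -4 ± 1j.

s = -4 + j, -4 - j, -1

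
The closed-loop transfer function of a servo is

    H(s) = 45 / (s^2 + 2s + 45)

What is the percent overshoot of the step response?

Comparing s^2 + 2s + 45 to s^2 + 2ζωₙs + ωₙ²: ωₙ = √45 ≈ 6.708 rad/s and ζ = 2/(2·√45) ≈ 0.1491.
%OS = 100·exp(−πζ/√(1−ζ²)) = 100·exp(−π·0.1491/√(1−0.1491²)) ≈ 62.3%.

%OS ≈ 62.3%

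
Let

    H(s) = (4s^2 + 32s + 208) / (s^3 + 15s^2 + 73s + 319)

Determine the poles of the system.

s = -2 ± 5j, -11

The poles are the roots of the denominator s^3 + 15s^2 + 73s + 319 = 0.
Trying s = -11: the polynomial evaluates to 0, so (s + 11) is a factor.
Dividing out leaves s^2 + 4s + 29 = 0.
The quadratic formula then gives s = -2 ± 5j.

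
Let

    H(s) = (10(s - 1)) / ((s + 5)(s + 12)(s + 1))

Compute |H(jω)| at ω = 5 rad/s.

|H(j5)| ≈ 0.1088

Substitute s = j5: numerator = -10 + j50, denominator = -390 + j260.
|H(j5)| = |-10 + j50| / |-390 + j260| = 50.990 / 468.72 ≈ 0.1088.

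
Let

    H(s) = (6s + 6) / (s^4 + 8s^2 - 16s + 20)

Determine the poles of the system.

s = 1 + j, 1 - j, -1 + 3j, -1 - 3j

The poles are the roots of the denominator s^4 + 8s^2 - 16s + 20 = 0.
No real roots exist; factor into two real quadratics: (s^2 - 2s + 2)(s^2 + 2s + 10) = 0.
Each quadratic gives a conjugate pair via the quadratic formula.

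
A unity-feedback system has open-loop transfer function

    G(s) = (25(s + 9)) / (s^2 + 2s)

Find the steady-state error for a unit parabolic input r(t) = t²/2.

G(s) has one pole at the origin.
This is a Type 1 system; Ka = lim_{s→0} s^2·G(s) = 0, so the steady-state error for a parabola input is infinite.

e_ss = ∞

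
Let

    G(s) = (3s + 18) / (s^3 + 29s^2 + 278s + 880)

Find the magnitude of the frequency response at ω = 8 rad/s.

|G(j8)| ≈ 0.01522

Substitute s = j8: numerator = 18 + j24, denominator = -976 + j1712.
|G(j8)| = |18 + j24| / |-976 + j1712| = 30 / 1970.7 ≈ 0.01522.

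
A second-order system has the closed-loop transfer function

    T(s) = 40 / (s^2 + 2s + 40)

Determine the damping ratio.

Compare the denominator to the standard form s^2 + 2ζωₙs + ωₙ².
ωₙ² = 40, so ωₙ = √40 ≈ 6.325 rad/s.
2ζωₙ = 2, so ζ = 2/(2·√40) ≈ 0.1581.

ζ ≈ 0.1581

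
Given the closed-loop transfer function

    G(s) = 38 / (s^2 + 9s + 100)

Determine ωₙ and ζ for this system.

ωₙ = 10 rad/s, ζ = 0.45

Compare the denominator to the standard form s^2 + 2ζωₙs + ωₙ².
ωₙ² = 100, so ωₙ = 10 rad/s.
2ζωₙ = 9, so ζ = 9/(2·10) = 0.45.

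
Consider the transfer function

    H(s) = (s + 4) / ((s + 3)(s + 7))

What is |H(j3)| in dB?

Substitute s = j3: numerator = 4 + j3, denominator = 12 + j30.
|H(j3)| = |4 + j3| / |12 + j30| = 5 / 32.311 ≈ 0.1547.
In decibels: 20·log₁₀(0.1547) ≈ -16.2 dB.

|H(j3)|_dB ≈ -16.2 dB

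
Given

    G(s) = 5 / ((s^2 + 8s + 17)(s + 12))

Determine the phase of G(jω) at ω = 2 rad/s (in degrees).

At s = j2: numerator = 5, denominator = 124 + j218.
∠G = ∠num − ∠den = 0° − (60.368°) = -60.37°.

∠G(j2) ≈ -60.37°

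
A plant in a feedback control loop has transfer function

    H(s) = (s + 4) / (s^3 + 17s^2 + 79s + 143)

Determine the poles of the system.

s = -3 ± 2j, -11

The poles are the roots of the denominator s^3 + 17s^2 + 79s + 143 = 0.
Trying s = -11: the polynomial evaluates to 0, so (s + 11) is a factor.
Dividing out leaves s^2 + 6s + 13 = 0.
The quadratic formula then gives s = -3 ± 2j.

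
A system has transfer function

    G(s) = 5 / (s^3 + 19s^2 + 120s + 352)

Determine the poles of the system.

The poles are the roots of the denominator s^3 + 19s^2 + 120s + 352 = 0.
Trying s = -11: the polynomial evaluates to 0, so (s + 11) is a factor.
Dividing out leaves s^2 + 8s + 32 = 0.
The quadratic formula then gives s = -4 ± 4j.

s = -4 ± 4j, -11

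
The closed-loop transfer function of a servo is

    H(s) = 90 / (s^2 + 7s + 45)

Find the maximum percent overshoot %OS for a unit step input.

Comparing s^2 + 7s + 45 to s^2 + 2ζωₙs + ωₙ²: ωₙ = √45 ≈ 6.708 rad/s and ζ = 7/(2·√45) ≈ 0.5217.
%OS = 100·exp(−πζ/√(1−ζ²)) = 100·exp(−π·0.5217/√(1−0.5217²)) ≈ 14.6%.

%OS ≈ 14.6%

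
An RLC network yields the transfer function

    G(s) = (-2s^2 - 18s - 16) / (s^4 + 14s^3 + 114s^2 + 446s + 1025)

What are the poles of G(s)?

s = -3 ± 4j, -4 ± 5j

The poles are the roots of the denominator s^4 + 14s^3 + 114s^2 + 446s + 1025 = 0.
No real roots exist; factor into two real quadratics: (s^2 + 6s + 25)(s^2 + 8s + 41) = 0.
Each quadratic gives a conjugate pair via the quadratic formula.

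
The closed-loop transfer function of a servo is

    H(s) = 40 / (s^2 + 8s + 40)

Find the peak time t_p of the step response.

t_p ≈ 0.6413 s

Comparing s^2 + 8s + 40 to s^2 + 2ζωₙs + ωₙ²: ωₙ = √40 ≈ 6.325 rad/s and ζ = 8/(2·√40) ≈ 0.6325.
ζωₙ = 8/2 = 4, so ω_d = ωₙ√(1−ζ²) = √(ωₙ² − (ζωₙ)²) = √(40 − 4²) = √24 ≈ 4.899 rad/s.
t_p = π/ω_d = π/4.899 ≈ 0.6413 s.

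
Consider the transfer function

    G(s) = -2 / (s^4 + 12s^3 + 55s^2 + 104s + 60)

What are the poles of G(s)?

The poles are the roots of the denominator s^4 + 12s^3 + 55s^2 + 104s + 60 = 0.
Trying s = -1: the polynomial evaluates to 0, so (s + 1) is a factor.
Dividing out leaves s^3 + 11s^2 + 44s + 60 = 0.
This factors further as (s^2 + 8s + 20)(s + 3) = 0.

s = -4 + 2j, -4 - 2j, -1, -3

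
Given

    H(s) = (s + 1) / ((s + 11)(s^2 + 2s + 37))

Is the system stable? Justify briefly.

The poles can be read from the denominator factors: s = -11, -1 + 6j, -1 - 6j.
Since all poles lie strictly in the left half-plane, the system is stable.

stable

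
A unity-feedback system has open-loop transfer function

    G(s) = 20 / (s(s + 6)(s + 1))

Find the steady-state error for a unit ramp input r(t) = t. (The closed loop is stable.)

e_ss = 0.3000

G(s) has one pole at the origin.
This is a Type 1 system. Kv = lim_{s→0} s·G(s) = 20/6 = 10/3.
e_ss = 1/Kv = 1/(10/3) = 3/10 ≈ 0.3000.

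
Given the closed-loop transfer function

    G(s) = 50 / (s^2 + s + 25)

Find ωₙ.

ωₙ = 5 rad/s

Compare the denominator to the standard form s^2 + 2ζωₙs + ωₙ².
ωₙ² = 25, so ωₙ = 5 rad/s.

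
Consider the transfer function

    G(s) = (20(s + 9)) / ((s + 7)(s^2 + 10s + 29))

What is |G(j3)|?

|G(j3)| ≈ 0.6910

Substitute s = j3: numerator = 180 + j60, denominator = 50 + j270.
|G(j3)| = |180 + j60| / |50 + j270| = 189.74 / 274.59 ≈ 0.6910.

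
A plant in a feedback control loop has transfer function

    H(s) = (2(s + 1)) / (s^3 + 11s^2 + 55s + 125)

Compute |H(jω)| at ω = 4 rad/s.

|H(j4)| ≈ 0.05024

Substitute s = j4: numerator = 2 + j8, denominator = -51 + j156.
|H(j4)| = |2 + j8| / |-51 + j156| = 8.2462 / 164.12 ≈ 0.05024.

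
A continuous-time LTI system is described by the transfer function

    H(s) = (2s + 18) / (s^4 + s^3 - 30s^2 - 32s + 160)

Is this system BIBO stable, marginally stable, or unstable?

unstable

The denominator s^4 + s^3 - 30s^2 - 32s + 160 factors as (s - 5)(s + 4)^2(s - 2), giving poles at s = 5, -4, -4, 2.
Since the pole(s) at s = 5, 2 lie in the right half-plane, the system is unstable.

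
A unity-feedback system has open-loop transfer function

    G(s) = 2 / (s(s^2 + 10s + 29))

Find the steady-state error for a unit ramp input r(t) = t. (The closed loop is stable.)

G(s) has one pole at the origin.
This is a Type 1 system. Kv = lim_{s→0} s·G(s) = 2/29.
e_ss = 1/Kv = 1/(2/29) = 29/2 ≈ 14.50.

e_ss = 14.50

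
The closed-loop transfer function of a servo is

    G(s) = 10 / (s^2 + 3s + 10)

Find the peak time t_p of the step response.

t_p ≈ 1.128 s

Comparing s^2 + 3s + 10 to s^2 + 2ζωₙs + ωₙ²: ωₙ = √10 ≈ 3.162 rad/s and ζ = 3/(2·√10) ≈ 0.4743.
ζωₙ = 3/2 = 1.5, so ω_d = ωₙ√(1−ζ²) = √(ωₙ² − (ζωₙ)²) = √(10 − 1.5²) = √7.75 ≈ 2.784 rad/s.
t_p = π/ω_d = π/2.784 ≈ 1.128 s.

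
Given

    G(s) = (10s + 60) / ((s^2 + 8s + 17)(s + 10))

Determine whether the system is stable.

The poles can be read from the denominator factors: s = -4 ± j, -10.
Since all poles lie strictly in the left half-plane, the system is stable.

stable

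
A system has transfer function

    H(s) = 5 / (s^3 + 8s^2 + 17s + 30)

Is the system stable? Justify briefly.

The denominator s^3 + 8s^2 + 17s + 30 factors as (s + 6)(s^2 + 2s + 5), giving poles at s = -6, -1 ± 2j.
Since all poles lie strictly in the left half-plane, the system is stable.

stable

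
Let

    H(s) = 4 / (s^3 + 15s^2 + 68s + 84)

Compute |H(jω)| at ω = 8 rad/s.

Substitute s = j8: numerator = 4, denominator = -876 + j32.
|H(j8)| = |4| / |-876 + j32| = 4 / 876.58 ≈ 0.004563.

|H(j8)| ≈ 0.004563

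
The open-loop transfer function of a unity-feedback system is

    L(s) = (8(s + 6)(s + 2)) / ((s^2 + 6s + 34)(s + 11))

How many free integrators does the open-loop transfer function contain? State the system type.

The denominator has no factor of s at the origin — no free integrator — so this is a Type 0 system.

Type 0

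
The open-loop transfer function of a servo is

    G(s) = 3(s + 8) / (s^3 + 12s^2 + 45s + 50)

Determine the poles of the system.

The poles are the roots of the denominator s^3 + 12s^2 + 45s + 50 = 0.
Trying s = -5: the polynomial evaluates to 0, so (s + 5) is a factor.
Dividing out leaves s^2 + 7s + 10 = 0.
Factoring the quadratic: (s + 2)(s + 5) = 0.

s = -5, -2, -5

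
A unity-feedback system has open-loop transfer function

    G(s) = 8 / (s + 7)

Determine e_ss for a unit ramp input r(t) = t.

G(s) has no poles at the origin.
This is a Type 0 system; Kv = lim_{s→0} s·G(s) = 0, so the steady-state error for a ramp input is infinite.

e_ss = ∞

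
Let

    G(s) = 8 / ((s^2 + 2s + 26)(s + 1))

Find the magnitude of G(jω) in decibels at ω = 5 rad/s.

Substitute s = j5: numerator = 8, denominator = -49 + j15.
|G(j5)| = |8| / |-49 + j15| = 8 / 51.245 ≈ 0.1561.
In decibels: 20·log₁₀(0.1561) ≈ -16.1 dB.

|G(j5)|_dB ≈ -16.1 dB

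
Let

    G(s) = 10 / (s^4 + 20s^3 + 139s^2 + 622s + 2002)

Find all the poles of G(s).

The poles are the roots of the denominator s^4 + 20s^3 + 139s^2 + 622s + 2002 = 0.
Trying s = -7: the polynomial evaluates to 0, so (s + 7) is a factor.
Dividing out leaves s^3 + 13s^2 + 48s + 286 = 0.
This factors further as (s^2 + 2s + 26)(s + 11) = 0.

s = -1 + 5j, -1 - 5j, -7, -11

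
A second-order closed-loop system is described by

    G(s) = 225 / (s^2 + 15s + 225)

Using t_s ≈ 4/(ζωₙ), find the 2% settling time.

t_s ≈ 0.5333 s

Comparing s^2 + 15s + 225 to s^2 + 2ζωₙs + ωₙ²: ωₙ = 15 rad/s and ζ = 15/(2·15) = 0.5.
ζωₙ = 15/2 = 7.5, so t_s ≈ 4/(ζωₙ) = 4/7.5 ≈ 0.5333 s.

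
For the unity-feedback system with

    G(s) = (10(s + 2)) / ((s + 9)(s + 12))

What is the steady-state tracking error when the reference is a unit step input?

e_ss = 0.8438

G(s) has no poles at the origin.
This is a Type 0 system. Kp = lim_{s→0} G(s) = 20/108 = 5/27.
e_ss = 1/(1 + Kp) = 1/(1 + 5/27) = 27/32 ≈ 0.8438.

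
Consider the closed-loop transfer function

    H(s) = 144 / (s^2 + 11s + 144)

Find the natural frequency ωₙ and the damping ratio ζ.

Compare the denominator to the standard form s^2 + 2ζωₙs + ωₙ².
ωₙ² = 144, so ωₙ = 12 rad/s.
2ζωₙ = 11, so ζ = 11/(2·12) ≈ 0.4583.
With ζ = 0.4583 the response is underdamped.

ωₙ = 12 rad/s, ζ ≈ 0.4583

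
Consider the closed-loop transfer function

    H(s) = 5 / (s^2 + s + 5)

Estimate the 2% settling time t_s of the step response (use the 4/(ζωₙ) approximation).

t_s ≈ 8 s

Comparing s^2 + s + 5 to s^2 + 2ζωₙs + ωₙ²: ωₙ = √5 ≈ 2.236 rad/s and ζ = 1/(2·√5) ≈ 0.2236.
ζωₙ = 1/2 = 0.5, so t_s ≈ 4/(ζωₙ) = 4/0.5 = 8 s.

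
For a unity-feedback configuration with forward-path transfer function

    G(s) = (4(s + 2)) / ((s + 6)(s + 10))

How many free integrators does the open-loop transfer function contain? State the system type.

Type 0

The denominator has no factor of s at the origin — no free integrator — so this is a Type 0 system.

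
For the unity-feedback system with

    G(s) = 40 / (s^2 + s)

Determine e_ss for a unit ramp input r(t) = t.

e_ss = 0.02500

G(s) has one pole at the origin.
This is a Type 1 system. Kv = lim_{s→0} s·G(s) = 40/1.
e_ss = 1/Kv = 1/(40) = 1/40 ≈ 0.02500.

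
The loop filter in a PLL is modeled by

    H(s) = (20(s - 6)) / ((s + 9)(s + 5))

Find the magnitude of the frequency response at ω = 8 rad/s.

|H(j8)| ≈ 1.761

Substitute s = j8: numerator = -120 + j160, denominator = -19 + j112.
|H(j8)| = |-120 + j160| / |-19 + j112| = 200 / 113.60 ≈ 1.761.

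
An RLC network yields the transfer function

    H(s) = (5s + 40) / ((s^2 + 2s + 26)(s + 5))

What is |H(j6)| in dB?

|H(j6)|_dB ≈ -7.75 dB

Substitute s = j6: numerator = 40 + j30, denominator = -122.
|H(j6)| = |40 + j30| / |-122| = 50 / 122 ≈ 0.4098.
In decibels: 20·log₁₀(0.4098) ≈ -7.75 dB.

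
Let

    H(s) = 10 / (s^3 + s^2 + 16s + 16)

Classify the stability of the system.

The denominator s^3 + s^2 + 16s + 16 factors as (s^2 + 16)(s + 1), giving poles at s = ±4j, -1.
Since the simple pole(s) at s = 4j, -4j lie on the jω-axis with none in the right half-plane, the system is marginally stable.

marginally stable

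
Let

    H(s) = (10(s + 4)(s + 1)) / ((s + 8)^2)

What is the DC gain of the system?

H(0) = 5/8 ≈ 0.6250

At s = 0 each factor (s + a) contributes a and each (s^2 + bs + c) contributes c.
H(0) = 10·(4) · (1) / ((8) · (8)) = 40/64 = 5/8.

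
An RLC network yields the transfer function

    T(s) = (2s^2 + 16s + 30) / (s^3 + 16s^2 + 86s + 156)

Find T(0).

T(0) = 5/26 ≈ 0.1923

Set s = 0: T(0) = (30) / (156) = 5/26.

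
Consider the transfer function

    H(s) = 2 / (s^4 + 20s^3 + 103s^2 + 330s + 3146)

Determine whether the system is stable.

The denominator s^4 + 20s^3 + 103s^2 + 330s + 3146 factors as (s + 11)^2(s^2 - 2s + 26), giving poles at s = -11, 1 + 5j, 1 - 5j, -11.
Since the pole(s) at s = 1 + 5j, 1 - 5j lie in the right half-plane, the system is unstable.

unstable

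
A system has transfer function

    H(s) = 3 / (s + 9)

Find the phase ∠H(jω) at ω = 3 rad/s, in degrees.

∠H(j3) ≈ -18.43°

At s = j3: numerator = 3, denominator = 9 + j3.
∠H = ∠num − ∠den = 0° − (18.435°) = -18.43°.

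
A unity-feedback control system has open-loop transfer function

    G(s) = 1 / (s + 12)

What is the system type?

Type 0

The denominator has no factor of s at the origin — no free integrator — so this is a Type 0 system.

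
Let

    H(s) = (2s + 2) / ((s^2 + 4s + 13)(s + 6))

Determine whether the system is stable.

stable

The poles can be read from the denominator factors: s = -2 + 3j, -2 - 3j, -6.
Since all poles lie strictly in the left half-plane, the system is stable.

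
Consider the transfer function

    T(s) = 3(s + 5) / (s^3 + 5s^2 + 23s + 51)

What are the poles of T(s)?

The poles are the roots of the denominator s^3 + 5s^2 + 23s + 51 = 0.
Trying s = -3: the polynomial evaluates to 0, so (s + 3) is a factor.
Dividing out leaves s^2 + 2s + 17 = 0.
The quadratic formula then gives s = -1 ± 4j.

s = -1 ± 4j, -3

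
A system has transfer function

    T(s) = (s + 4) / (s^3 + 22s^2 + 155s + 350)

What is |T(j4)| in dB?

|T(j4)|_dB ≈ -39.9 dB

Substitute s = j4: numerator = 4 + j4, denominator = -2 + j556.
|T(j4)| = |4 + j4| / |-2 + j556| = 5.6569 / 556.00 ≈ 0.01017.
In decibels: 20·log₁₀(0.01017) ≈ -39.9 dB.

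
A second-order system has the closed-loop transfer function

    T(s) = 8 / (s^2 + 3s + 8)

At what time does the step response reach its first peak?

t_p ≈ 1.310 s

Comparing s^2 + 3s + 8 to s^2 + 2ζωₙs + ωₙ²: ωₙ = √8 ≈ 2.828 rad/s and ζ = 3/(2·√8) ≈ 0.5303.
ζωₙ = 3/2 = 1.5, so ω_d = ωₙ√(1−ζ²) = √(ωₙ² − (ζωₙ)²) = √(8 − 1.5²) = √5.75 ≈ 2.398 rad/s.
t_p = π/ω_d = π/2.398 ≈ 1.310 s.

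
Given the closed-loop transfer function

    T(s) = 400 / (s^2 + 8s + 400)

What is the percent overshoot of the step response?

%OS ≈ 52.7%

Comparing s^2 + 8s + 400 to s^2 + 2ζωₙs + ωₙ²: ωₙ = 20 rad/s and ζ = 8/(2·20) = 0.2.
%OS = 100·exp(−πζ/√(1−ζ²)) = 100·exp(−π·0.2/√(1−0.2²)) ≈ 52.7%.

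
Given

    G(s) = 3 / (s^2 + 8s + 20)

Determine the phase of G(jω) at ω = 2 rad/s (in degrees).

At s = j2: numerator = 3, denominator = 16 + j16.
∠G = ∠num − ∠den = 0° − (45°) = -45°.

∠G(j2) ≈ -45°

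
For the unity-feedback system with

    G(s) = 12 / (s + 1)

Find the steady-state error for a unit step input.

G(s) has no poles at the origin.
This is a Type 0 system. Kp = lim_{s→0} G(s) = 12/1.
e_ss = 1/(1 + Kp) = 1/(1 + 12) = 1/13 ≈ 0.07692.

e_ss = 0.07692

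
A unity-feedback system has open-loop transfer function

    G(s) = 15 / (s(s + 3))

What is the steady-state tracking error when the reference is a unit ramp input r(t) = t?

e_ss = 0.2000

G(s) has one pole at the origin.
This is a Type 1 system. Kv = lim_{s→0} s·G(s) = 15/3 = 5.
e_ss = 1/Kv = 1/(5) = 1/5 ≈ 0.2000.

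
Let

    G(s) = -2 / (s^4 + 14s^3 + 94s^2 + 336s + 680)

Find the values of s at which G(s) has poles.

The poles are the roots of the denominator s^4 + 14s^3 + 94s^2 + 336s + 680 = 0.
No real roots exist; factor into two real quadratics: (s^2 + 10s + 34)(s^2 + 4s + 20) = 0.
Each quadratic gives a conjugate pair via the quadratic formula.

s = -5 ± 3j, -2 ± 4j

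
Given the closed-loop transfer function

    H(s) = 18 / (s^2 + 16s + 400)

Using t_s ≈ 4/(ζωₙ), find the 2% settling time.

t_s ≈ 0.5000 s

Comparing s^2 + 16s + 400 to s^2 + 2ζωₙs + ωₙ²: ωₙ = 20 rad/s and ζ = 16/(2·20) = 0.4.
ζωₙ = 16/2 = 8, so t_s ≈ 4/(ζωₙ) = 4/8 = 0.5000 s.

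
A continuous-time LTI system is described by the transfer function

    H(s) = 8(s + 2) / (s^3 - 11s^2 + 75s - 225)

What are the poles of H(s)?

s = 3 + 6j, 3 - 6j, 5

The poles are the roots of the denominator s^3 - 11s^2 + 75s - 225 = 0.
Trying s = 5: the polynomial evaluates to 0, so (s - 5) is a factor.
Dividing out leaves s^2 - 6s + 45 = 0.
The quadratic formula then gives s = 3 ± 6j.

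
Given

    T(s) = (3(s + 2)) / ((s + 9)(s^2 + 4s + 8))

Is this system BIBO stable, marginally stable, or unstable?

The poles can be read from the denominator factors: s = -9, -2 + 2j, -2 - 2j.
Since all poles lie strictly in the left half-plane, the system is stable.

stable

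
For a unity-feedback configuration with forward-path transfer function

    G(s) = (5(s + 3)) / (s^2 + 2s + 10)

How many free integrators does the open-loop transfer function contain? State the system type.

The denominator has no factor of s at the origin — no free integrator — so this is a Type 0 system.

Type 0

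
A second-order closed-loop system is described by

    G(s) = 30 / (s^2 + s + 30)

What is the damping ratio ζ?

ζ ≈ 0.09129

Compare the denominator to the standard form s^2 + 2ζωₙs + ωₙ².
ωₙ² = 30, so ωₙ = √30 ≈ 5.477 rad/s.
2ζωₙ = 1, so ζ = 1/(2·√30) ≈ 0.09129.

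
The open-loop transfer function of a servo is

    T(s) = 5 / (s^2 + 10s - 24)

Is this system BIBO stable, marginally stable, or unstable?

The denominator s^2 + 10s - 24 factors as (s + 12)(s - 2), giving poles at s = -12, 2.
Since the pole(s) at s = 2 lie in the right half-plane, the system is unstable.

unstable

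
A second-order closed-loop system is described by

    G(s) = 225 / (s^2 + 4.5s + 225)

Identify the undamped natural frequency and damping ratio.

ωₙ = 15 rad/s, ζ = 0.15

Compare the denominator to the standard form s^2 + 2ζωₙs + ωₙ².
ωₙ² = 225, so ωₙ = 15 rad/s.
2ζωₙ = 4.5, so ζ = 4.5/(2·15) = 0.15.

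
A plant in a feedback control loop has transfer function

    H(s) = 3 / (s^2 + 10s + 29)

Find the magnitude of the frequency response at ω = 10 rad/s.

|H(j10)| ≈ 0.02446

Substitute s = j10: numerator = 3, denominator = -71 + j100.
|H(j10)| = |3| / |-71 + j100| = 3 / 122.64 ≈ 0.02446.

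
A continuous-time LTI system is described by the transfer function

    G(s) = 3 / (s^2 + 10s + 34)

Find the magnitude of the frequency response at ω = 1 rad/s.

|G(j1)| ≈ 0.08700

Substitute s = j1: numerator = 3, denominator = 33 + j10.
|G(j1)| = |3| / |33 + j10| = 3 / 34.482 ≈ 0.08700.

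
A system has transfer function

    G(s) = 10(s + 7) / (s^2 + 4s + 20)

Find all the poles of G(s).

s = -2 + 4j, -2 - 4j

The poles are the roots of the denominator s^2 + 4s + 20 = 0.
Using the quadratic formula: s = (-4 ± √(-64))/2 = -2 ± 4j.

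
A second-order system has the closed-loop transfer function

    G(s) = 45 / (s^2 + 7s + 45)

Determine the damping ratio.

ζ ≈ 0.5217

Compare the denominator to the standard form s^2 + 2ζωₙs + ωₙ².
ωₙ² = 45, so ωₙ = √45 ≈ 6.708 rad/s.
2ζωₙ = 7, so ζ = 7/(2·√45) ≈ 0.5217.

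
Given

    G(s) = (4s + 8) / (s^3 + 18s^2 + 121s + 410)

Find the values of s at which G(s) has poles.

The poles are the roots of the denominator s^3 + 18s^2 + 121s + 410 = 0.
Trying s = -10: the polynomial evaluates to 0, so (s + 10) is a factor.
Dividing out leaves s^2 + 8s + 41 = 0.
The quadratic formula then gives s = -4 ± 5j.

s = -4 ± 5j, -10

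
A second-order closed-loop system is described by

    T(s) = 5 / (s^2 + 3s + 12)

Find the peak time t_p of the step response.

Comparing s^2 + 3s + 12 to s^2 + 2ζωₙs + ωₙ²: ωₙ = √12 ≈ 3.464 rad/s and ζ = 3/(2·√12) ≈ 0.4330.
ζωₙ = 3/2 = 1.5, so ω_d = ωₙ√(1−ζ²) = √(ωₙ² − (ζωₙ)²) = √(12 − 1.5²) = √9.75 ≈ 3.122 rad/s.
t_p = π/ω_d = π/3.122 ≈ 1.006 s.

t_p ≈ 1.006 s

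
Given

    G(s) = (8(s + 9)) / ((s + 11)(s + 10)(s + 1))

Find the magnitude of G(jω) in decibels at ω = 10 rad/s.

Substitute s = j10: numerator = 72 + j80, denominator = -2090 + j310.
|G(j10)| = |72 + j80| / |-2090 + j310| = 107.63 / 2112.9 ≈ 0.05094.
In decibels: 20·log₁₀(0.05094) ≈ -25.9 dB.

|G(j10)|_dB ≈ -25.9 dB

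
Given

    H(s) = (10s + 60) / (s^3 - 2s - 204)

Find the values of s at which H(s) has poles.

The poles are the roots of the denominator s^3 - 2s - 204 = 0.
Trying s = 6: the polynomial evaluates to 0, so (s - 6) is a factor.
Dividing out leaves s^2 + 6s + 34 = 0.
The quadratic formula then gives s = -3 ± 5j.

s = -3 ± 5j, 6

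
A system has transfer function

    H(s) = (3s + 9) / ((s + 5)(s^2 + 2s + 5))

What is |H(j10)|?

Substitute s = j10: numerator = 9 + j30, denominator = -675 - j850.
|H(j10)| = |9 + j30| / |-675 - j850| = 31.321 / 1085.4 ≈ 0.02886.

|H(j10)| ≈ 0.02886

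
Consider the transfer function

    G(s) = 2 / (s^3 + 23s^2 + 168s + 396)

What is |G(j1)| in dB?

Substitute s = j1: numerator = 2, denominator = 373 + j167.
|G(j1)| = |2| / |373 + j167| = 2 / 408.68 ≈ 0.004894.
In decibels: 20·log₁₀(0.004894) ≈ -46.2 dB.

|G(j1)|_dB ≈ -46.2 dB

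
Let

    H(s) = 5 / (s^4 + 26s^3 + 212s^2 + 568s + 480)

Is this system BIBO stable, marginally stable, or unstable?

The denominator s^4 + 26s^3 + 212s^2 + 568s + 480 factors as (s + 12)(s + 2)^2(s + 10), giving poles at s = -12, -2, -2, -10.
Since all poles lie strictly in the left half-plane, the system is stable.

stable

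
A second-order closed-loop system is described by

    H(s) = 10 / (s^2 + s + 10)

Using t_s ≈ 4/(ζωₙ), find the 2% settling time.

t_s ≈ 8 s

Comparing s^2 + s + 10 to s^2 + 2ζωₙs + ωₙ²: ωₙ = √10 ≈ 3.162 rad/s and ζ = 1/(2·√10) ≈ 0.1581.
ζωₙ = 1/2 = 0.5, so t_s ≈ 4/(ζωₙ) = 4/0.5 = 8 s.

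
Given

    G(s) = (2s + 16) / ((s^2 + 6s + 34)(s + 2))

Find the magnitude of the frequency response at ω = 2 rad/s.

|G(j2)| ≈ 0.1805

Substitute s = j2: numerator = 16 + j4, denominator = 36 + j84.
|G(j2)| = |16 + j4| / |36 + j84| = 16.492 / 91.389 ≈ 0.1805.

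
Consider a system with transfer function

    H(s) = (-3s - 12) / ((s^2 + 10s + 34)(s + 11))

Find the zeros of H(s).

s = -4

Set the numerator to zero: -3s - 12 = 0, i.e. -3·(s + 4) = 0.
So s = -4.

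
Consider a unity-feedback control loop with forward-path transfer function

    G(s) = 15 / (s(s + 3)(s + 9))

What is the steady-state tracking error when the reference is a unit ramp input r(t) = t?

G(s) has one pole at the origin.
This is a Type 1 system. Kv = lim_{s→0} s·G(s) = 15/27 = 5/9.
e_ss = 1/Kv = 1/(5/9) = 9/5 ≈ 1.800.

e_ss = 1.800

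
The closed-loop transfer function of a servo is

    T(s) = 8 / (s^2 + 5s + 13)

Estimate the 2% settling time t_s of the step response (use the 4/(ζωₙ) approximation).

Comparing s^2 + 5s + 13 to s^2 + 2ζωₙs + ωₙ²: ωₙ = √13 ≈ 3.606 rad/s and ζ = 5/(2·√13) ≈ 0.6934.
ζωₙ = 5/2 = 2.5, so t_s ≈ 4/(ζωₙ) = 4/2.5 = 1.600 s.

t_s ≈ 1.600 s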